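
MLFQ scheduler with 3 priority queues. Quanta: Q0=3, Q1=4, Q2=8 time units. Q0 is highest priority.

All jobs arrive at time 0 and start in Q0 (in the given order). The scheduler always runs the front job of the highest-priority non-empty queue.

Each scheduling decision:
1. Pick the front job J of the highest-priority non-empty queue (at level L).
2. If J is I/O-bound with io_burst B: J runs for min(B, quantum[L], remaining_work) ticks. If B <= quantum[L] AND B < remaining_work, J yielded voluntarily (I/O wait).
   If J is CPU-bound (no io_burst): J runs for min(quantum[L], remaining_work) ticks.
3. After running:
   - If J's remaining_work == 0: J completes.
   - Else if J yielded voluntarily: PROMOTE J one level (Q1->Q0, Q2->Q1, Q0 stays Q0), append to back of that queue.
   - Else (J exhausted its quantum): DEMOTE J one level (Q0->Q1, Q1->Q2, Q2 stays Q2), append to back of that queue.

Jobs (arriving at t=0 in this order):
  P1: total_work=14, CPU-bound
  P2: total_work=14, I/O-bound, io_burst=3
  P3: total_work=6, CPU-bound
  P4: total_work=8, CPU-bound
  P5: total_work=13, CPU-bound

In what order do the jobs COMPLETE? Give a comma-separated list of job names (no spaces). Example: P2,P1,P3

Answer: P2,P3,P1,P4,P5

Derivation:
t=0-3: P1@Q0 runs 3, rem=11, quantum used, demote→Q1. Q0=[P2,P3,P4,P5] Q1=[P1] Q2=[]
t=3-6: P2@Q0 runs 3, rem=11, I/O yield, promote→Q0. Q0=[P3,P4,P5,P2] Q1=[P1] Q2=[]
t=6-9: P3@Q0 runs 3, rem=3, quantum used, demote→Q1. Q0=[P4,P5,P2] Q1=[P1,P3] Q2=[]
t=9-12: P4@Q0 runs 3, rem=5, quantum used, demote→Q1. Q0=[P5,P2] Q1=[P1,P3,P4] Q2=[]
t=12-15: P5@Q0 runs 3, rem=10, quantum used, demote→Q1. Q0=[P2] Q1=[P1,P3,P4,P5] Q2=[]
t=15-18: P2@Q0 runs 3, rem=8, I/O yield, promote→Q0. Q0=[P2] Q1=[P1,P3,P4,P5] Q2=[]
t=18-21: P2@Q0 runs 3, rem=5, I/O yield, promote→Q0. Q0=[P2] Q1=[P1,P3,P4,P5] Q2=[]
t=21-24: P2@Q0 runs 3, rem=2, I/O yield, promote→Q0. Q0=[P2] Q1=[P1,P3,P4,P5] Q2=[]
t=24-26: P2@Q0 runs 2, rem=0, completes. Q0=[] Q1=[P1,P3,P4,P5] Q2=[]
t=26-30: P1@Q1 runs 4, rem=7, quantum used, demote→Q2. Q0=[] Q1=[P3,P4,P5] Q2=[P1]
t=30-33: P3@Q1 runs 3, rem=0, completes. Q0=[] Q1=[P4,P5] Q2=[P1]
t=33-37: P4@Q1 runs 4, rem=1, quantum used, demote→Q2. Q0=[] Q1=[P5] Q2=[P1,P4]
t=37-41: P5@Q1 runs 4, rem=6, quantum used, demote→Q2. Q0=[] Q1=[] Q2=[P1,P4,P5]
t=41-48: P1@Q2 runs 7, rem=0, completes. Q0=[] Q1=[] Q2=[P4,P5]
t=48-49: P4@Q2 runs 1, rem=0, completes. Q0=[] Q1=[] Q2=[P5]
t=49-55: P5@Q2 runs 6, rem=0, completes. Q0=[] Q1=[] Q2=[]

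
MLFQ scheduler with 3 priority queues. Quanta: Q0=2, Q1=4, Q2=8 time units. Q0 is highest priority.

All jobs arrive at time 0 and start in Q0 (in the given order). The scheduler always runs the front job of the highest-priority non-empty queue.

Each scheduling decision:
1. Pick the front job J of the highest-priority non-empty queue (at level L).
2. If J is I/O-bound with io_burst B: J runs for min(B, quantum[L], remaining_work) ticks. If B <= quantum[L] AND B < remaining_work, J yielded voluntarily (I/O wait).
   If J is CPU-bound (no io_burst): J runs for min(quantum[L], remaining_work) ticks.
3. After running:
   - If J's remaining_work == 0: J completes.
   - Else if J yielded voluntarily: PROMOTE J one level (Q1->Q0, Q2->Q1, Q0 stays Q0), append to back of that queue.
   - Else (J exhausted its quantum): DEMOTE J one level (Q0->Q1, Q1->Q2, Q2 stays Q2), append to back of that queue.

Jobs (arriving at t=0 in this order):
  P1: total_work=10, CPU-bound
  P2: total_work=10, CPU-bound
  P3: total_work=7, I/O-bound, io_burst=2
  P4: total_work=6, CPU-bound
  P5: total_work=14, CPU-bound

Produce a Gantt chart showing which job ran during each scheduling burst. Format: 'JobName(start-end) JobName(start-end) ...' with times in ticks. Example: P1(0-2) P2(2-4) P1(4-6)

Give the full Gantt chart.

t=0-2: P1@Q0 runs 2, rem=8, quantum used, demote→Q1. Q0=[P2,P3,P4,P5] Q1=[P1] Q2=[]
t=2-4: P2@Q0 runs 2, rem=8, quantum used, demote→Q1. Q0=[P3,P4,P5] Q1=[P1,P2] Q2=[]
t=4-6: P3@Q0 runs 2, rem=5, I/O yield, promote→Q0. Q0=[P4,P5,P3] Q1=[P1,P2] Q2=[]
t=6-8: P4@Q0 runs 2, rem=4, quantum used, demote→Q1. Q0=[P5,P3] Q1=[P1,P2,P4] Q2=[]
t=8-10: P5@Q0 runs 2, rem=12, quantum used, demote→Q1. Q0=[P3] Q1=[P1,P2,P4,P5] Q2=[]
t=10-12: P3@Q0 runs 2, rem=3, I/O yield, promote→Q0. Q0=[P3] Q1=[P1,P2,P4,P5] Q2=[]
t=12-14: P3@Q0 runs 2, rem=1, I/O yield, promote→Q0. Q0=[P3] Q1=[P1,P2,P4,P5] Q2=[]
t=14-15: P3@Q0 runs 1, rem=0, completes. Q0=[] Q1=[P1,P2,P4,P5] Q2=[]
t=15-19: P1@Q1 runs 4, rem=4, quantum used, demote→Q2. Q0=[] Q1=[P2,P4,P5] Q2=[P1]
t=19-23: P2@Q1 runs 4, rem=4, quantum used, demote→Q2. Q0=[] Q1=[P4,P5] Q2=[P1,P2]
t=23-27: P4@Q1 runs 4, rem=0, completes. Q0=[] Q1=[P5] Q2=[P1,P2]
t=27-31: P5@Q1 runs 4, rem=8, quantum used, demote→Q2. Q0=[] Q1=[] Q2=[P1,P2,P5]
t=31-35: P1@Q2 runs 4, rem=0, completes. Q0=[] Q1=[] Q2=[P2,P5]
t=35-39: P2@Q2 runs 4, rem=0, completes. Q0=[] Q1=[] Q2=[P5]
t=39-47: P5@Q2 runs 8, rem=0, completes. Q0=[] Q1=[] Q2=[]

Answer: P1(0-2) P2(2-4) P3(4-6) P4(6-8) P5(8-10) P3(10-12) P3(12-14) P3(14-15) P1(15-19) P2(19-23) P4(23-27) P5(27-31) P1(31-35) P2(35-39) P5(39-47)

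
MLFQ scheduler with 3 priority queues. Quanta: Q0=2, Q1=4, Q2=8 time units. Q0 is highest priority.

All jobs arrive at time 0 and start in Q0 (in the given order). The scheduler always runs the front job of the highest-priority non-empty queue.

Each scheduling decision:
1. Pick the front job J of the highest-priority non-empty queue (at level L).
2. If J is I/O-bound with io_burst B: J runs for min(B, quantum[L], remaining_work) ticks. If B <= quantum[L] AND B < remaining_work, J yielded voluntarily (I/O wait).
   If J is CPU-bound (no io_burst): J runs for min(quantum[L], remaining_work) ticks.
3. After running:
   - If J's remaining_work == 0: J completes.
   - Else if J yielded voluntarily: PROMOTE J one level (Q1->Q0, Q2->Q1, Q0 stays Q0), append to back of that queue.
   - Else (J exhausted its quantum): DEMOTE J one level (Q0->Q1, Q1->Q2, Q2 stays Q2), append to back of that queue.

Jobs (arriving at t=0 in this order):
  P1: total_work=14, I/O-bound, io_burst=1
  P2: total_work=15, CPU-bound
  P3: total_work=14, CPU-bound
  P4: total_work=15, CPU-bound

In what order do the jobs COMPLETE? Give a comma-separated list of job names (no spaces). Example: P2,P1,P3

t=0-1: P1@Q0 runs 1, rem=13, I/O yield, promote→Q0. Q0=[P2,P3,P4,P1] Q1=[] Q2=[]
t=1-3: P2@Q0 runs 2, rem=13, quantum used, demote→Q1. Q0=[P3,P4,P1] Q1=[P2] Q2=[]
t=3-5: P3@Q0 runs 2, rem=12, quantum used, demote→Q1. Q0=[P4,P1] Q1=[P2,P3] Q2=[]
t=5-7: P4@Q0 runs 2, rem=13, quantum used, demote→Q1. Q0=[P1] Q1=[P2,P3,P4] Q2=[]
t=7-8: P1@Q0 runs 1, rem=12, I/O yield, promote→Q0. Q0=[P1] Q1=[P2,P3,P4] Q2=[]
t=8-9: P1@Q0 runs 1, rem=11, I/O yield, promote→Q0. Q0=[P1] Q1=[P2,P3,P4] Q2=[]
t=9-10: P1@Q0 runs 1, rem=10, I/O yield, promote→Q0. Q0=[P1] Q1=[P2,P3,P4] Q2=[]
t=10-11: P1@Q0 runs 1, rem=9, I/O yield, promote→Q0. Q0=[P1] Q1=[P2,P3,P4] Q2=[]
t=11-12: P1@Q0 runs 1, rem=8, I/O yield, promote→Q0. Q0=[P1] Q1=[P2,P3,P4] Q2=[]
t=12-13: P1@Q0 runs 1, rem=7, I/O yield, promote→Q0. Q0=[P1] Q1=[P2,P3,P4] Q2=[]
t=13-14: P1@Q0 runs 1, rem=6, I/O yield, promote→Q0. Q0=[P1] Q1=[P2,P3,P4] Q2=[]
t=14-15: P1@Q0 runs 1, rem=5, I/O yield, promote→Q0. Q0=[P1] Q1=[P2,P3,P4] Q2=[]
t=15-16: P1@Q0 runs 1, rem=4, I/O yield, promote→Q0. Q0=[P1] Q1=[P2,P3,P4] Q2=[]
t=16-17: P1@Q0 runs 1, rem=3, I/O yield, promote→Q0. Q0=[P1] Q1=[P2,P3,P4] Q2=[]
t=17-18: P1@Q0 runs 1, rem=2, I/O yield, promote→Q0. Q0=[P1] Q1=[P2,P3,P4] Q2=[]
t=18-19: P1@Q0 runs 1, rem=1, I/O yield, promote→Q0. Q0=[P1] Q1=[P2,P3,P4] Q2=[]
t=19-20: P1@Q0 runs 1, rem=0, completes. Q0=[] Q1=[P2,P3,P4] Q2=[]
t=20-24: P2@Q1 runs 4, rem=9, quantum used, demote→Q2. Q0=[] Q1=[P3,P4] Q2=[P2]
t=24-28: P3@Q1 runs 4, rem=8, quantum used, demote→Q2. Q0=[] Q1=[P4] Q2=[P2,P3]
t=28-32: P4@Q1 runs 4, rem=9, quantum used, demote→Q2. Q0=[] Q1=[] Q2=[P2,P3,P4]
t=32-40: P2@Q2 runs 8, rem=1, quantum used, demote→Q2. Q0=[] Q1=[] Q2=[P3,P4,P2]
t=40-48: P3@Q2 runs 8, rem=0, completes. Q0=[] Q1=[] Q2=[P4,P2]
t=48-56: P4@Q2 runs 8, rem=1, quantum used, demote→Q2. Q0=[] Q1=[] Q2=[P2,P4]
t=56-57: P2@Q2 runs 1, rem=0, completes. Q0=[] Q1=[] Q2=[P4]
t=57-58: P4@Q2 runs 1, rem=0, completes. Q0=[] Q1=[] Q2=[]

Answer: P1,P3,P2,P4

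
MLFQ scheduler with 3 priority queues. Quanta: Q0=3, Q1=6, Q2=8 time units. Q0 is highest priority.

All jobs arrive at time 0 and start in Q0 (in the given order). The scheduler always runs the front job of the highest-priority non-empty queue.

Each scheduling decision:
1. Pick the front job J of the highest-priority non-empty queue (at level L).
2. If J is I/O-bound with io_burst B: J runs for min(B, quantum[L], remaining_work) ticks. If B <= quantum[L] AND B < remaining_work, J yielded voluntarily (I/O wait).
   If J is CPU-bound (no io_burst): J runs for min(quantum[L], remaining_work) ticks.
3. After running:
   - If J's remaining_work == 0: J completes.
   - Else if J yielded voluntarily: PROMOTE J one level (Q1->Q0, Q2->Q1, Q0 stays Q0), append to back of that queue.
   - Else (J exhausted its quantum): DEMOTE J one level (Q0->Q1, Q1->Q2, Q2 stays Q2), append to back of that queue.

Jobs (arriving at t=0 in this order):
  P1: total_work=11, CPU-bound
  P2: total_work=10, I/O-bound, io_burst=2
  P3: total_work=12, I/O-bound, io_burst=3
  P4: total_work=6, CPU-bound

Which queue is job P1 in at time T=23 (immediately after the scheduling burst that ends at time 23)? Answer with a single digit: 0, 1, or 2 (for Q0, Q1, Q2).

Answer: 1

Derivation:
t=0-3: P1@Q0 runs 3, rem=8, quantum used, demote→Q1. Q0=[P2,P3,P4] Q1=[P1] Q2=[]
t=3-5: P2@Q0 runs 2, rem=8, I/O yield, promote→Q0. Q0=[P3,P4,P2] Q1=[P1] Q2=[]
t=5-8: P3@Q0 runs 3, rem=9, I/O yield, promote→Q0. Q0=[P4,P2,P3] Q1=[P1] Q2=[]
t=8-11: P4@Q0 runs 3, rem=3, quantum used, demote→Q1. Q0=[P2,P3] Q1=[P1,P4] Q2=[]
t=11-13: P2@Q0 runs 2, rem=6, I/O yield, promote→Q0. Q0=[P3,P2] Q1=[P1,P4] Q2=[]
t=13-16: P3@Q0 runs 3, rem=6, I/O yield, promote→Q0. Q0=[P2,P3] Q1=[P1,P4] Q2=[]
t=16-18: P2@Q0 runs 2, rem=4, I/O yield, promote→Q0. Q0=[P3,P2] Q1=[P1,P4] Q2=[]
t=18-21: P3@Q0 runs 3, rem=3, I/O yield, promote→Q0. Q0=[P2,P3] Q1=[P1,P4] Q2=[]
t=21-23: P2@Q0 runs 2, rem=2, I/O yield, promote→Q0. Q0=[P3,P2] Q1=[P1,P4] Q2=[]
t=23-26: P3@Q0 runs 3, rem=0, completes. Q0=[P2] Q1=[P1,P4] Q2=[]
t=26-28: P2@Q0 runs 2, rem=0, completes. Q0=[] Q1=[P1,P4] Q2=[]
t=28-34: P1@Q1 runs 6, rem=2, quantum used, demote→Q2. Q0=[] Q1=[P4] Q2=[P1]
t=34-37: P4@Q1 runs 3, rem=0, completes. Q0=[] Q1=[] Q2=[P1]
t=37-39: P1@Q2 runs 2, rem=0, completes. Q0=[] Q1=[] Q2=[]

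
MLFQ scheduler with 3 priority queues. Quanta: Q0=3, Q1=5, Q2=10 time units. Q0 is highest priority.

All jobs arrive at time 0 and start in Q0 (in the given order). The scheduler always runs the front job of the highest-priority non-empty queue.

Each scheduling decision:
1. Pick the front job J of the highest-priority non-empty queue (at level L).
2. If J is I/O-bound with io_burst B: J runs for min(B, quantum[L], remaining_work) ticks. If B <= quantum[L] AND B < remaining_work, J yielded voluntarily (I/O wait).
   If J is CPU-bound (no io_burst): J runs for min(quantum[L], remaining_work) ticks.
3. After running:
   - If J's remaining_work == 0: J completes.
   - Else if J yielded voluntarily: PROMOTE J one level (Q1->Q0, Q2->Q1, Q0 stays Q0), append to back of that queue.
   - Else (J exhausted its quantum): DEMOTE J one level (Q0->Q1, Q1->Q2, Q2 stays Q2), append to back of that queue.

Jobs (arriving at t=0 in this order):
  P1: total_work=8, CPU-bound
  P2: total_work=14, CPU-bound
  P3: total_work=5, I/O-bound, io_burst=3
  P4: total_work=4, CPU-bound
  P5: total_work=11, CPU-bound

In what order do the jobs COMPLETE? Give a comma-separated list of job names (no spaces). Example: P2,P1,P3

Answer: P3,P1,P4,P2,P5

Derivation:
t=0-3: P1@Q0 runs 3, rem=5, quantum used, demote→Q1. Q0=[P2,P3,P4,P5] Q1=[P1] Q2=[]
t=3-6: P2@Q0 runs 3, rem=11, quantum used, demote→Q1. Q0=[P3,P4,P5] Q1=[P1,P2] Q2=[]
t=6-9: P3@Q0 runs 3, rem=2, I/O yield, promote→Q0. Q0=[P4,P5,P3] Q1=[P1,P2] Q2=[]
t=9-12: P4@Q0 runs 3, rem=1, quantum used, demote→Q1. Q0=[P5,P3] Q1=[P1,P2,P4] Q2=[]
t=12-15: P5@Q0 runs 3, rem=8, quantum used, demote→Q1. Q0=[P3] Q1=[P1,P2,P4,P5] Q2=[]
t=15-17: P3@Q0 runs 2, rem=0, completes. Q0=[] Q1=[P1,P2,P4,P5] Q2=[]
t=17-22: P1@Q1 runs 5, rem=0, completes. Q0=[] Q1=[P2,P4,P5] Q2=[]
t=22-27: P2@Q1 runs 5, rem=6, quantum used, demote→Q2. Q0=[] Q1=[P4,P5] Q2=[P2]
t=27-28: P4@Q1 runs 1, rem=0, completes. Q0=[] Q1=[P5] Q2=[P2]
t=28-33: P5@Q1 runs 5, rem=3, quantum used, demote→Q2. Q0=[] Q1=[] Q2=[P2,P5]
t=33-39: P2@Q2 runs 6, rem=0, completes. Q0=[] Q1=[] Q2=[P5]
t=39-42: P5@Q2 runs 3, rem=0, completes. Q0=[] Q1=[] Q2=[]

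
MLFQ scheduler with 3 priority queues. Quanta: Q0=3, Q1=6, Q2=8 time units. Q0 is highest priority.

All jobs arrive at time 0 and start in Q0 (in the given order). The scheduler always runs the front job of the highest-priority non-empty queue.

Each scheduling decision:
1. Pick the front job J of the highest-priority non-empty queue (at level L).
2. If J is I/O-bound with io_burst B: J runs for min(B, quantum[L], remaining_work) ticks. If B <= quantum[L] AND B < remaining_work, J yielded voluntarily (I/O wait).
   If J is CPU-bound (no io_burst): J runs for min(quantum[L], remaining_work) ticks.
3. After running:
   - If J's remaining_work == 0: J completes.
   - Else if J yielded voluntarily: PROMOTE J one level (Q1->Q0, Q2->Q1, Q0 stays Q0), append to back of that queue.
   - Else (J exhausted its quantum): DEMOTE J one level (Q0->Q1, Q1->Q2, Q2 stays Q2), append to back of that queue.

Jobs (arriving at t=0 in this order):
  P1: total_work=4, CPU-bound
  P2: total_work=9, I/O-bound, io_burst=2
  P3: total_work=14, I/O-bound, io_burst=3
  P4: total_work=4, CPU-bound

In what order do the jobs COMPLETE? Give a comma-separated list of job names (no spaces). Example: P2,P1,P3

t=0-3: P1@Q0 runs 3, rem=1, quantum used, demote→Q1. Q0=[P2,P3,P4] Q1=[P1] Q2=[]
t=3-5: P2@Q0 runs 2, rem=7, I/O yield, promote→Q0. Q0=[P3,P4,P2] Q1=[P1] Q2=[]
t=5-8: P3@Q0 runs 3, rem=11, I/O yield, promote→Q0. Q0=[P4,P2,P3] Q1=[P1] Q2=[]
t=8-11: P4@Q0 runs 3, rem=1, quantum used, demote→Q1. Q0=[P2,P3] Q1=[P1,P4] Q2=[]
t=11-13: P2@Q0 runs 2, rem=5, I/O yield, promote→Q0. Q0=[P3,P2] Q1=[P1,P4] Q2=[]
t=13-16: P3@Q0 runs 3, rem=8, I/O yield, promote→Q0. Q0=[P2,P3] Q1=[P1,P4] Q2=[]
t=16-18: P2@Q0 runs 2, rem=3, I/O yield, promote→Q0. Q0=[P3,P2] Q1=[P1,P4] Q2=[]
t=18-21: P3@Q0 runs 3, rem=5, I/O yield, promote→Q0. Q0=[P2,P3] Q1=[P1,P4] Q2=[]
t=21-23: P2@Q0 runs 2, rem=1, I/O yield, promote→Q0. Q0=[P3,P2] Q1=[P1,P4] Q2=[]
t=23-26: P3@Q0 runs 3, rem=2, I/O yield, promote→Q0. Q0=[P2,P3] Q1=[P1,P4] Q2=[]
t=26-27: P2@Q0 runs 1, rem=0, completes. Q0=[P3] Q1=[P1,P4] Q2=[]
t=27-29: P3@Q0 runs 2, rem=0, completes. Q0=[] Q1=[P1,P4] Q2=[]
t=29-30: P1@Q1 runs 1, rem=0, completes. Q0=[] Q1=[P4] Q2=[]
t=30-31: P4@Q1 runs 1, rem=0, completes. Q0=[] Q1=[] Q2=[]

Answer: P2,P3,P1,P4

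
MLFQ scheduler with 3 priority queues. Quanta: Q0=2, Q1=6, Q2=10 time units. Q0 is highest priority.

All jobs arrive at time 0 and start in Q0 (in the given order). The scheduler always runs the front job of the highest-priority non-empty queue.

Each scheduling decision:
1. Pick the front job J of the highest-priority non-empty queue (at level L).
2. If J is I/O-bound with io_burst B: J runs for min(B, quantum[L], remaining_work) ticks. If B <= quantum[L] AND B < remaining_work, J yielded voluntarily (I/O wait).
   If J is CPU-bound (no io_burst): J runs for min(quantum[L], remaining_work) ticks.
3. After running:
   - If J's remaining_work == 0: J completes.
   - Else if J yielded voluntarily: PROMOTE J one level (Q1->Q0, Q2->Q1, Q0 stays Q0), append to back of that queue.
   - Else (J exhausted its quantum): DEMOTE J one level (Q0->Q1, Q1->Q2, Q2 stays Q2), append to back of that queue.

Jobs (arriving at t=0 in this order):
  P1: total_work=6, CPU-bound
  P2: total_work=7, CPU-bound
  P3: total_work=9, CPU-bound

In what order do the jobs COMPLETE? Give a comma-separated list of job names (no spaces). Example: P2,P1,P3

t=0-2: P1@Q0 runs 2, rem=4, quantum used, demote→Q1. Q0=[P2,P3] Q1=[P1] Q2=[]
t=2-4: P2@Q0 runs 2, rem=5, quantum used, demote→Q1. Q0=[P3] Q1=[P1,P2] Q2=[]
t=4-6: P3@Q0 runs 2, rem=7, quantum used, demote→Q1. Q0=[] Q1=[P1,P2,P3] Q2=[]
t=6-10: P1@Q1 runs 4, rem=0, completes. Q0=[] Q1=[P2,P3] Q2=[]
t=10-15: P2@Q1 runs 5, rem=0, completes. Q0=[] Q1=[P3] Q2=[]
t=15-21: P3@Q1 runs 6, rem=1, quantum used, demote→Q2. Q0=[] Q1=[] Q2=[P3]
t=21-22: P3@Q2 runs 1, rem=0, completes. Q0=[] Q1=[] Q2=[]

Answer: P1,P2,P3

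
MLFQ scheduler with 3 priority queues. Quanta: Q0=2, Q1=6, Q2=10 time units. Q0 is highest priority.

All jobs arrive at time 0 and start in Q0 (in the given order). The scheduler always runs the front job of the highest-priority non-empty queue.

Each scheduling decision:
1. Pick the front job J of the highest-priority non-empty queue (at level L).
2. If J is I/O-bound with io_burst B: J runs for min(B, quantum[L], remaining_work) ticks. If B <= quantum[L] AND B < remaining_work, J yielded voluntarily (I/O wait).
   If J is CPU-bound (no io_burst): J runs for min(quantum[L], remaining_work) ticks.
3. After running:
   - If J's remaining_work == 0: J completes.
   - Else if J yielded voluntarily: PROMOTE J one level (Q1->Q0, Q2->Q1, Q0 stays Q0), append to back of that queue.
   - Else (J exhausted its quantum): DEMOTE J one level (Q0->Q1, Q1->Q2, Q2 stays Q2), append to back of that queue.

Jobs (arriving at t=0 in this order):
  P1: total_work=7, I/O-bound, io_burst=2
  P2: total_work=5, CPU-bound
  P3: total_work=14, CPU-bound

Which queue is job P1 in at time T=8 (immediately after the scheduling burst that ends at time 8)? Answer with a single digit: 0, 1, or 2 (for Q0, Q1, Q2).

t=0-2: P1@Q0 runs 2, rem=5, I/O yield, promote→Q0. Q0=[P2,P3,P1] Q1=[] Q2=[]
t=2-4: P2@Q0 runs 2, rem=3, quantum used, demote→Q1. Q0=[P3,P1] Q1=[P2] Q2=[]
t=4-6: P3@Q0 runs 2, rem=12, quantum used, demote→Q1. Q0=[P1] Q1=[P2,P3] Q2=[]
t=6-8: P1@Q0 runs 2, rem=3, I/O yield, promote→Q0. Q0=[P1] Q1=[P2,P3] Q2=[]
t=8-10: P1@Q0 runs 2, rem=1, I/O yield, promote→Q0. Q0=[P1] Q1=[P2,P3] Q2=[]
t=10-11: P1@Q0 runs 1, rem=0, completes. Q0=[] Q1=[P2,P3] Q2=[]
t=11-14: P2@Q1 runs 3, rem=0, completes. Q0=[] Q1=[P3] Q2=[]
t=14-20: P3@Q1 runs 6, rem=6, quantum used, demote→Q2. Q0=[] Q1=[] Q2=[P3]
t=20-26: P3@Q2 runs 6, rem=0, completes. Q0=[] Q1=[] Q2=[]

Answer: 0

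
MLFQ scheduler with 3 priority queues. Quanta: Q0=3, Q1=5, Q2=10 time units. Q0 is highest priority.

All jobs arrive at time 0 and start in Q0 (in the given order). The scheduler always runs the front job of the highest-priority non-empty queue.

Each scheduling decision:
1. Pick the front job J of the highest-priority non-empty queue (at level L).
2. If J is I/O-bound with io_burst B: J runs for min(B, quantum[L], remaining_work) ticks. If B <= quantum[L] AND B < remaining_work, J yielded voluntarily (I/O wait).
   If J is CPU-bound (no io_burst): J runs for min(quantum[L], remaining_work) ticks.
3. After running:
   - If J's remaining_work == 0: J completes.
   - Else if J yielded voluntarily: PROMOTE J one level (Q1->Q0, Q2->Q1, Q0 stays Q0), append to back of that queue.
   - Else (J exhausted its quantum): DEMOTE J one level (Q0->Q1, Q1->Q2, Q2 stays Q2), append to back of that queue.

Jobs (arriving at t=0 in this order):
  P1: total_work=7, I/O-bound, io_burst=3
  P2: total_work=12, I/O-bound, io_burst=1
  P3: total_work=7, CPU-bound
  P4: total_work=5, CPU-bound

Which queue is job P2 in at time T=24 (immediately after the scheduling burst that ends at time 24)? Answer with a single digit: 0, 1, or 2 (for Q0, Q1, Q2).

t=0-3: P1@Q0 runs 3, rem=4, I/O yield, promote→Q0. Q0=[P2,P3,P4,P1] Q1=[] Q2=[]
t=3-4: P2@Q0 runs 1, rem=11, I/O yield, promote→Q0. Q0=[P3,P4,P1,P2] Q1=[] Q2=[]
t=4-7: P3@Q0 runs 3, rem=4, quantum used, demote→Q1. Q0=[P4,P1,P2] Q1=[P3] Q2=[]
t=7-10: P4@Q0 runs 3, rem=2, quantum used, demote→Q1. Q0=[P1,P2] Q1=[P3,P4] Q2=[]
t=10-13: P1@Q0 runs 3, rem=1, I/O yield, promote→Q0. Q0=[P2,P1] Q1=[P3,P4] Q2=[]
t=13-14: P2@Q0 runs 1, rem=10, I/O yield, promote→Q0. Q0=[P1,P2] Q1=[P3,P4] Q2=[]
t=14-15: P1@Q0 runs 1, rem=0, completes. Q0=[P2] Q1=[P3,P4] Q2=[]
t=15-16: P2@Q0 runs 1, rem=9, I/O yield, promote→Q0. Q0=[P2] Q1=[P3,P4] Q2=[]
t=16-17: P2@Q0 runs 1, rem=8, I/O yield, promote→Q0. Q0=[P2] Q1=[P3,P4] Q2=[]
t=17-18: P2@Q0 runs 1, rem=7, I/O yield, promote→Q0. Q0=[P2] Q1=[P3,P4] Q2=[]
t=18-19: P2@Q0 runs 1, rem=6, I/O yield, promote→Q0. Q0=[P2] Q1=[P3,P4] Q2=[]
t=19-20: P2@Q0 runs 1, rem=5, I/O yield, promote→Q0. Q0=[P2] Q1=[P3,P4] Q2=[]
t=20-21: P2@Q0 runs 1, rem=4, I/O yield, promote→Q0. Q0=[P2] Q1=[P3,P4] Q2=[]
t=21-22: P2@Q0 runs 1, rem=3, I/O yield, promote→Q0. Q0=[P2] Q1=[P3,P4] Q2=[]
t=22-23: P2@Q0 runs 1, rem=2, I/O yield, promote→Q0. Q0=[P2] Q1=[P3,P4] Q2=[]
t=23-24: P2@Q0 runs 1, rem=1, I/O yield, promote→Q0. Q0=[P2] Q1=[P3,P4] Q2=[]
t=24-25: P2@Q0 runs 1, rem=0, completes. Q0=[] Q1=[P3,P4] Q2=[]
t=25-29: P3@Q1 runs 4, rem=0, completes. Q0=[] Q1=[P4] Q2=[]
t=29-31: P4@Q1 runs 2, rem=0, completes. Q0=[] Q1=[] Q2=[]

Answer: 0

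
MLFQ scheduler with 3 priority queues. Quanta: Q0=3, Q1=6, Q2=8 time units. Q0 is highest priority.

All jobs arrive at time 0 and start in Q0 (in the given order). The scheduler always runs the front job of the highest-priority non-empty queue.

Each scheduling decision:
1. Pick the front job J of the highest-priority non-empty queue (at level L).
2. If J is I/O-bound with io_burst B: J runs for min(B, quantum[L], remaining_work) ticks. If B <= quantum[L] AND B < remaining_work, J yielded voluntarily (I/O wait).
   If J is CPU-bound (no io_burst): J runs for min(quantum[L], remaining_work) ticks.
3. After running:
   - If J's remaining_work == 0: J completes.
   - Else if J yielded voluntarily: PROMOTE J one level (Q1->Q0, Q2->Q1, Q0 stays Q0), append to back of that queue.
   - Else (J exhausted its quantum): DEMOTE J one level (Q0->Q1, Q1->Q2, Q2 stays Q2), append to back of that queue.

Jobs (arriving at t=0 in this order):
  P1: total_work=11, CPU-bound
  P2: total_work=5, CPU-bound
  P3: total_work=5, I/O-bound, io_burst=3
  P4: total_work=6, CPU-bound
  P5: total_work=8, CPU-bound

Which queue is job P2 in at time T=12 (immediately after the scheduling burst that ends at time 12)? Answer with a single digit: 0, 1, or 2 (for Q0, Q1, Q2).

Answer: 1

Derivation:
t=0-3: P1@Q0 runs 3, rem=8, quantum used, demote→Q1. Q0=[P2,P3,P4,P5] Q1=[P1] Q2=[]
t=3-6: P2@Q0 runs 3, rem=2, quantum used, demote→Q1. Q0=[P3,P4,P5] Q1=[P1,P2] Q2=[]
t=6-9: P3@Q0 runs 3, rem=2, I/O yield, promote→Q0. Q0=[P4,P5,P3] Q1=[P1,P2] Q2=[]
t=9-12: P4@Q0 runs 3, rem=3, quantum used, demote→Q1. Q0=[P5,P3] Q1=[P1,P2,P4] Q2=[]
t=12-15: P5@Q0 runs 3, rem=5, quantum used, demote→Q1. Q0=[P3] Q1=[P1,P2,P4,P5] Q2=[]
t=15-17: P3@Q0 runs 2, rem=0, completes. Q0=[] Q1=[P1,P2,P4,P5] Q2=[]
t=17-23: P1@Q1 runs 6, rem=2, quantum used, demote→Q2. Q0=[] Q1=[P2,P4,P5] Q2=[P1]
t=23-25: P2@Q1 runs 2, rem=0, completes. Q0=[] Q1=[P4,P5] Q2=[P1]
t=25-28: P4@Q1 runs 3, rem=0, completes. Q0=[] Q1=[P5] Q2=[P1]
t=28-33: P5@Q1 runs 5, rem=0, completes. Q0=[] Q1=[] Q2=[P1]
t=33-35: P1@Q2 runs 2, rem=0, completes. Q0=[] Q1=[] Q2=[]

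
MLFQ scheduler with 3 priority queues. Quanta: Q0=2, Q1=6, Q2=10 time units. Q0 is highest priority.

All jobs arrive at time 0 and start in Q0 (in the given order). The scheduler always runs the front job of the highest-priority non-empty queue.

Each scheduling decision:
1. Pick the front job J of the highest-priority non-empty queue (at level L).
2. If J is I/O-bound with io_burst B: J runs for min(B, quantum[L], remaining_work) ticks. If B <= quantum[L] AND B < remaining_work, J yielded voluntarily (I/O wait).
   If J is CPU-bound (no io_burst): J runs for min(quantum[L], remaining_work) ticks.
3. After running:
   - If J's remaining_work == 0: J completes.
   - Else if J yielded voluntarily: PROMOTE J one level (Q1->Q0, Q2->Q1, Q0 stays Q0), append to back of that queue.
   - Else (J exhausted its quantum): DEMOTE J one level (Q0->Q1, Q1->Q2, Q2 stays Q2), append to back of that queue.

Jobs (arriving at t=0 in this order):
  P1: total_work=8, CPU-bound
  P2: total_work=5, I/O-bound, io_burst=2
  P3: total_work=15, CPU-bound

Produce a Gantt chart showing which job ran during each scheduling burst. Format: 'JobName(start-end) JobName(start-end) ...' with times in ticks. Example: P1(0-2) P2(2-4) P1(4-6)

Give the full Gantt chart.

t=0-2: P1@Q0 runs 2, rem=6, quantum used, demote→Q1. Q0=[P2,P3] Q1=[P1] Q2=[]
t=2-4: P2@Q0 runs 2, rem=3, I/O yield, promote→Q0. Q0=[P3,P2] Q1=[P1] Q2=[]
t=4-6: P3@Q0 runs 2, rem=13, quantum used, demote→Q1. Q0=[P2] Q1=[P1,P3] Q2=[]
t=6-8: P2@Q0 runs 2, rem=1, I/O yield, promote→Q0. Q0=[P2] Q1=[P1,P3] Q2=[]
t=8-9: P2@Q0 runs 1, rem=0, completes. Q0=[] Q1=[P1,P3] Q2=[]
t=9-15: P1@Q1 runs 6, rem=0, completes. Q0=[] Q1=[P3] Q2=[]
t=15-21: P3@Q1 runs 6, rem=7, quantum used, demote→Q2. Q0=[] Q1=[] Q2=[P3]
t=21-28: P3@Q2 runs 7, rem=0, completes. Q0=[] Q1=[] Q2=[]

Answer: P1(0-2) P2(2-4) P3(4-6) P2(6-8) P2(8-9) P1(9-15) P3(15-21) P3(21-28)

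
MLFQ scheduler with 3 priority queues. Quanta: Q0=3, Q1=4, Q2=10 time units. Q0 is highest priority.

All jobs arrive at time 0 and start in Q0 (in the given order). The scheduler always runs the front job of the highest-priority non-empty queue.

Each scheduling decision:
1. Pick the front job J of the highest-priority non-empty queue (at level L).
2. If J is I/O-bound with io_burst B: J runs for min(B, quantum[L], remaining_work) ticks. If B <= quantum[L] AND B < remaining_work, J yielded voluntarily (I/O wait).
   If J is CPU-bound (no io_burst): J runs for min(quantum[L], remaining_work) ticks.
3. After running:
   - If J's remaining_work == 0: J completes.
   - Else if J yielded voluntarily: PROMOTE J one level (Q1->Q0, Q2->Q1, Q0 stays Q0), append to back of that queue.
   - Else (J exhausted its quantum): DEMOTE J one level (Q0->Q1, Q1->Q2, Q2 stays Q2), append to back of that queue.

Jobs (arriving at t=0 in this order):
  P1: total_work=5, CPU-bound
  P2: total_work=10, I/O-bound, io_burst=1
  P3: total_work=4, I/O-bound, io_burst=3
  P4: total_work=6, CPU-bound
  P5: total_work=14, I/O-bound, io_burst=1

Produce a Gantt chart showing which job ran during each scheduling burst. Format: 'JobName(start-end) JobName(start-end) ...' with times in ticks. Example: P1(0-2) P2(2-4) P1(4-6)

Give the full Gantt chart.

t=0-3: P1@Q0 runs 3, rem=2, quantum used, demote→Q1. Q0=[P2,P3,P4,P5] Q1=[P1] Q2=[]
t=3-4: P2@Q0 runs 1, rem=9, I/O yield, promote→Q0. Q0=[P3,P4,P5,P2] Q1=[P1] Q2=[]
t=4-7: P3@Q0 runs 3, rem=1, I/O yield, promote→Q0. Q0=[P4,P5,P2,P3] Q1=[P1] Q2=[]
t=7-10: P4@Q0 runs 3, rem=3, quantum used, demote→Q1. Q0=[P5,P2,P3] Q1=[P1,P4] Q2=[]
t=10-11: P5@Q0 runs 1, rem=13, I/O yield, promote→Q0. Q0=[P2,P3,P5] Q1=[P1,P4] Q2=[]
t=11-12: P2@Q0 runs 1, rem=8, I/O yield, promote→Q0. Q0=[P3,P5,P2] Q1=[P1,P4] Q2=[]
t=12-13: P3@Q0 runs 1, rem=0, completes. Q0=[P5,P2] Q1=[P1,P4] Q2=[]
t=13-14: P5@Q0 runs 1, rem=12, I/O yield, promote→Q0. Q0=[P2,P5] Q1=[P1,P4] Q2=[]
t=14-15: P2@Q0 runs 1, rem=7, I/O yield, promote→Q0. Q0=[P5,P2] Q1=[P1,P4] Q2=[]
t=15-16: P5@Q0 runs 1, rem=11, I/O yield, promote→Q0. Q0=[P2,P5] Q1=[P1,P4] Q2=[]
t=16-17: P2@Q0 runs 1, rem=6, I/O yield, promote→Q0. Q0=[P5,P2] Q1=[P1,P4] Q2=[]
t=17-18: P5@Q0 runs 1, rem=10, I/O yield, promote→Q0. Q0=[P2,P5] Q1=[P1,P4] Q2=[]
t=18-19: P2@Q0 runs 1, rem=5, I/O yield, promote→Q0. Q0=[P5,P2] Q1=[P1,P4] Q2=[]
t=19-20: P5@Q0 runs 1, rem=9, I/O yield, promote→Q0. Q0=[P2,P5] Q1=[P1,P4] Q2=[]
t=20-21: P2@Q0 runs 1, rem=4, I/O yield, promote→Q0. Q0=[P5,P2] Q1=[P1,P4] Q2=[]
t=21-22: P5@Q0 runs 1, rem=8, I/O yield, promote→Q0. Q0=[P2,P5] Q1=[P1,P4] Q2=[]
t=22-23: P2@Q0 runs 1, rem=3, I/O yield, promote→Q0. Q0=[P5,P2] Q1=[P1,P4] Q2=[]
t=23-24: P5@Q0 runs 1, rem=7, I/O yield, promote→Q0. Q0=[P2,P5] Q1=[P1,P4] Q2=[]
t=24-25: P2@Q0 runs 1, rem=2, I/O yield, promote→Q0. Q0=[P5,P2] Q1=[P1,P4] Q2=[]
t=25-26: P5@Q0 runs 1, rem=6, I/O yield, promote→Q0. Q0=[P2,P5] Q1=[P1,P4] Q2=[]
t=26-27: P2@Q0 runs 1, rem=1, I/O yield, promote→Q0. Q0=[P5,P2] Q1=[P1,P4] Q2=[]
t=27-28: P5@Q0 runs 1, rem=5, I/O yield, promote→Q0. Q0=[P2,P5] Q1=[P1,P4] Q2=[]
t=28-29: P2@Q0 runs 1, rem=0, completes. Q0=[P5] Q1=[P1,P4] Q2=[]
t=29-30: P5@Q0 runs 1, rem=4, I/O yield, promote→Q0. Q0=[P5] Q1=[P1,P4] Q2=[]
t=30-31: P5@Q0 runs 1, rem=3, I/O yield, promote→Q0. Q0=[P5] Q1=[P1,P4] Q2=[]
t=31-32: P5@Q0 runs 1, rem=2, I/O yield, promote→Q0. Q0=[P5] Q1=[P1,P4] Q2=[]
t=32-33: P5@Q0 runs 1, rem=1, I/O yield, promote→Q0. Q0=[P5] Q1=[P1,P4] Q2=[]
t=33-34: P5@Q0 runs 1, rem=0, completes. Q0=[] Q1=[P1,P4] Q2=[]
t=34-36: P1@Q1 runs 2, rem=0, completes. Q0=[] Q1=[P4] Q2=[]
t=36-39: P4@Q1 runs 3, rem=0, completes. Q0=[] Q1=[] Q2=[]

Answer: P1(0-3) P2(3-4) P3(4-7) P4(7-10) P5(10-11) P2(11-12) P3(12-13) P5(13-14) P2(14-15) P5(15-16) P2(16-17) P5(17-18) P2(18-19) P5(19-20) P2(20-21) P5(21-22) P2(22-23) P5(23-24) P2(24-25) P5(25-26) P2(26-27) P5(27-28) P2(28-29) P5(29-30) P5(30-31) P5(31-32) P5(32-33) P5(33-34) P1(34-36) P4(36-39)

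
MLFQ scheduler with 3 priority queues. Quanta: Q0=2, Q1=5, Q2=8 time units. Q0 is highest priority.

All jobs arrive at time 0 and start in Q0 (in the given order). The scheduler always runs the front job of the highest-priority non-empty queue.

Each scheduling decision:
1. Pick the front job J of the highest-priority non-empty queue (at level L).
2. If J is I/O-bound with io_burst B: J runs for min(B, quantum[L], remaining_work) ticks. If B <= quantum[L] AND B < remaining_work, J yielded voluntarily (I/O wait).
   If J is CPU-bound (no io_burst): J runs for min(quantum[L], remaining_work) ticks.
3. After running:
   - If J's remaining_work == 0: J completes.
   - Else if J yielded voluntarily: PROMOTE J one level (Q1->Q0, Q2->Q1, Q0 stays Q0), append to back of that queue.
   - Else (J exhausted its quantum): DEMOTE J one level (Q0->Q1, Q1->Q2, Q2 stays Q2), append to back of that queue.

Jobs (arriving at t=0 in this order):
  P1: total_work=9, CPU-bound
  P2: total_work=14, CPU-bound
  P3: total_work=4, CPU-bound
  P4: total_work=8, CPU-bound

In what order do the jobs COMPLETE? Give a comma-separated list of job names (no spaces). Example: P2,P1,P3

Answer: P3,P1,P2,P4

Derivation:
t=0-2: P1@Q0 runs 2, rem=7, quantum used, demote→Q1. Q0=[P2,P3,P4] Q1=[P1] Q2=[]
t=2-4: P2@Q0 runs 2, rem=12, quantum used, demote→Q1. Q0=[P3,P4] Q1=[P1,P2] Q2=[]
t=4-6: P3@Q0 runs 2, rem=2, quantum used, demote→Q1. Q0=[P4] Q1=[P1,P2,P3] Q2=[]
t=6-8: P4@Q0 runs 2, rem=6, quantum used, demote→Q1. Q0=[] Q1=[P1,P2,P3,P4] Q2=[]
t=8-13: P1@Q1 runs 5, rem=2, quantum used, demote→Q2. Q0=[] Q1=[P2,P3,P4] Q2=[P1]
t=13-18: P2@Q1 runs 5, rem=7, quantum used, demote→Q2. Q0=[] Q1=[P3,P4] Q2=[P1,P2]
t=18-20: P3@Q1 runs 2, rem=0, completes. Q0=[] Q1=[P4] Q2=[P1,P2]
t=20-25: P4@Q1 runs 5, rem=1, quantum used, demote→Q2. Q0=[] Q1=[] Q2=[P1,P2,P4]
t=25-27: P1@Q2 runs 2, rem=0, completes. Q0=[] Q1=[] Q2=[P2,P4]
t=27-34: P2@Q2 runs 7, rem=0, completes. Q0=[] Q1=[] Q2=[P4]
t=34-35: P4@Q2 runs 1, rem=0, completes. Q0=[] Q1=[] Q2=[]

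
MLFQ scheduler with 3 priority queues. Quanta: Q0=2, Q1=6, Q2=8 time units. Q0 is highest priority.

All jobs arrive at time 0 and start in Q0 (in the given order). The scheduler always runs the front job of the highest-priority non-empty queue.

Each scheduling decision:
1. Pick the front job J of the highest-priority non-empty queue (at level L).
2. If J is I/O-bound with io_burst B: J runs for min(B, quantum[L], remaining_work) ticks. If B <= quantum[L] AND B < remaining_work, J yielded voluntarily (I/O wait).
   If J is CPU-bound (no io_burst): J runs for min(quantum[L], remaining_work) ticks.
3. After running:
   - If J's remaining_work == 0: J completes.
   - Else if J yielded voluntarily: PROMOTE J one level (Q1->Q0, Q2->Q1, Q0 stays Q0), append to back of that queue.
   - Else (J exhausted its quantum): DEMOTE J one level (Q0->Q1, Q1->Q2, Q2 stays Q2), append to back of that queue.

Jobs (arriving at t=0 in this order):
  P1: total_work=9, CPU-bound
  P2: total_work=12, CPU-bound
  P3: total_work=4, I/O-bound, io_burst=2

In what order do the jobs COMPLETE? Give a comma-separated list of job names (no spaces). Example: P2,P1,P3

t=0-2: P1@Q0 runs 2, rem=7, quantum used, demote→Q1. Q0=[P2,P3] Q1=[P1] Q2=[]
t=2-4: P2@Q0 runs 2, rem=10, quantum used, demote→Q1. Q0=[P3] Q1=[P1,P2] Q2=[]
t=4-6: P3@Q0 runs 2, rem=2, I/O yield, promote→Q0. Q0=[P3] Q1=[P1,P2] Q2=[]
t=6-8: P3@Q0 runs 2, rem=0, completes. Q0=[] Q1=[P1,P2] Q2=[]
t=8-14: P1@Q1 runs 6, rem=1, quantum used, demote→Q2. Q0=[] Q1=[P2] Q2=[P1]
t=14-20: P2@Q1 runs 6, rem=4, quantum used, demote→Q2. Q0=[] Q1=[] Q2=[P1,P2]
t=20-21: P1@Q2 runs 1, rem=0, completes. Q0=[] Q1=[] Q2=[P2]
t=21-25: P2@Q2 runs 4, rem=0, completes. Q0=[] Q1=[] Q2=[]

Answer: P3,P1,P2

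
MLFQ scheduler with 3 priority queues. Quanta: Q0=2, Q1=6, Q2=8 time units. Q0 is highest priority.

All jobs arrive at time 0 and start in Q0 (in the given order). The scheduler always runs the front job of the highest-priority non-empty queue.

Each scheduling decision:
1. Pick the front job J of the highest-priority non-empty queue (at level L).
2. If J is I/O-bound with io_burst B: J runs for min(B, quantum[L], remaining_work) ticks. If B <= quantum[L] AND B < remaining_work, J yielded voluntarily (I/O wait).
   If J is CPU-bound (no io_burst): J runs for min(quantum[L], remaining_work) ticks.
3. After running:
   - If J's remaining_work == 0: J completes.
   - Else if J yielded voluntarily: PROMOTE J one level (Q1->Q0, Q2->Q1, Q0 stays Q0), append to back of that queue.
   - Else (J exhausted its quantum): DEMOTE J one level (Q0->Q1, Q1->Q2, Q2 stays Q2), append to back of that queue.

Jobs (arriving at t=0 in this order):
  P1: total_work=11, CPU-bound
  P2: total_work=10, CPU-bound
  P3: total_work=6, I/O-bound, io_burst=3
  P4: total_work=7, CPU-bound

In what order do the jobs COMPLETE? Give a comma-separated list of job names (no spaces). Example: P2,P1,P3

t=0-2: P1@Q0 runs 2, rem=9, quantum used, demote→Q1. Q0=[P2,P3,P4] Q1=[P1] Q2=[]
t=2-4: P2@Q0 runs 2, rem=8, quantum used, demote→Q1. Q0=[P3,P4] Q1=[P1,P2] Q2=[]
t=4-6: P3@Q0 runs 2, rem=4, quantum used, demote→Q1. Q0=[P4] Q1=[P1,P2,P3] Q2=[]
t=6-8: P4@Q0 runs 2, rem=5, quantum used, demote→Q1. Q0=[] Q1=[P1,P2,P3,P4] Q2=[]
t=8-14: P1@Q1 runs 6, rem=3, quantum used, demote→Q2. Q0=[] Q1=[P2,P3,P4] Q2=[P1]
t=14-20: P2@Q1 runs 6, rem=2, quantum used, demote→Q2. Q0=[] Q1=[P3,P4] Q2=[P1,P2]
t=20-23: P3@Q1 runs 3, rem=1, I/O yield, promote→Q0. Q0=[P3] Q1=[P4] Q2=[P1,P2]
t=23-24: P3@Q0 runs 1, rem=0, completes. Q0=[] Q1=[P4] Q2=[P1,P2]
t=24-29: P4@Q1 runs 5, rem=0, completes. Q0=[] Q1=[] Q2=[P1,P2]
t=29-32: P1@Q2 runs 3, rem=0, completes. Q0=[] Q1=[] Q2=[P2]
t=32-34: P2@Q2 runs 2, rem=0, completes. Q0=[] Q1=[] Q2=[]

Answer: P3,P4,P1,P2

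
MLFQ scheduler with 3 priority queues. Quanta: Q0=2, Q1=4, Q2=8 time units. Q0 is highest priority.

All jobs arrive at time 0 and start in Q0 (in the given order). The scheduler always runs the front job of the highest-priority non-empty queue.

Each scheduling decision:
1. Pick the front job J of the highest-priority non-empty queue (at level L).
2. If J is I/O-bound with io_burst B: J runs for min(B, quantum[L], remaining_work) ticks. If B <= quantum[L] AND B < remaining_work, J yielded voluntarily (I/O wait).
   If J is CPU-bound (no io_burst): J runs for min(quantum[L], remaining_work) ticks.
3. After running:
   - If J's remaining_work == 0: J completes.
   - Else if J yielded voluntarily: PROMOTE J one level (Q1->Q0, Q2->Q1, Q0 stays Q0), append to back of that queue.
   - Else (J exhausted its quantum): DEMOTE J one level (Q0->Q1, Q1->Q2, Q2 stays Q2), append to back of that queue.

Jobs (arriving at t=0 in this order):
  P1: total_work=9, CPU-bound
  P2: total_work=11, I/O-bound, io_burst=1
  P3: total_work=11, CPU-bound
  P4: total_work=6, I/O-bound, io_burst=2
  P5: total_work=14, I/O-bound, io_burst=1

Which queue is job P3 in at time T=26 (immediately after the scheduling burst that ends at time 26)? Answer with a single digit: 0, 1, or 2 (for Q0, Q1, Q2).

t=0-2: P1@Q0 runs 2, rem=7, quantum used, demote→Q1. Q0=[P2,P3,P4,P5] Q1=[P1] Q2=[]
t=2-3: P2@Q0 runs 1, rem=10, I/O yield, promote→Q0. Q0=[P3,P4,P5,P2] Q1=[P1] Q2=[]
t=3-5: P3@Q0 runs 2, rem=9, quantum used, demote→Q1. Q0=[P4,P5,P2] Q1=[P1,P3] Q2=[]
t=5-7: P4@Q0 runs 2, rem=4, I/O yield, promote→Q0. Q0=[P5,P2,P4] Q1=[P1,P3] Q2=[]
t=7-8: P5@Q0 runs 1, rem=13, I/O yield, promote→Q0. Q0=[P2,P4,P5] Q1=[P1,P3] Q2=[]
t=8-9: P2@Q0 runs 1, rem=9, I/O yield, promote→Q0. Q0=[P4,P5,P2] Q1=[P1,P3] Q2=[]
t=9-11: P4@Q0 runs 2, rem=2, I/O yield, promote→Q0. Q0=[P5,P2,P4] Q1=[P1,P3] Q2=[]
t=11-12: P5@Q0 runs 1, rem=12, I/O yield, promote→Q0. Q0=[P2,P4,P5] Q1=[P1,P3] Q2=[]
t=12-13: P2@Q0 runs 1, rem=8, I/O yield, promote→Q0. Q0=[P4,P5,P2] Q1=[P1,P3] Q2=[]
t=13-15: P4@Q0 runs 2, rem=0, completes. Q0=[P5,P2] Q1=[P1,P3] Q2=[]
t=15-16: P5@Q0 runs 1, rem=11, I/O yield, promote→Q0. Q0=[P2,P5] Q1=[P1,P3] Q2=[]
t=16-17: P2@Q0 runs 1, rem=7, I/O yield, promote→Q0. Q0=[P5,P2] Q1=[P1,P3] Q2=[]
t=17-18: P5@Q0 runs 1, rem=10, I/O yield, promote→Q0. Q0=[P2,P5] Q1=[P1,P3] Q2=[]
t=18-19: P2@Q0 runs 1, rem=6, I/O yield, promote→Q0. Q0=[P5,P2] Q1=[P1,P3] Q2=[]
t=19-20: P5@Q0 runs 1, rem=9, I/O yield, promote→Q0. Q0=[P2,P5] Q1=[P1,P3] Q2=[]
t=20-21: P2@Q0 runs 1, rem=5, I/O yield, promote→Q0. Q0=[P5,P2] Q1=[P1,P3] Q2=[]
t=21-22: P5@Q0 runs 1, rem=8, I/O yield, promote→Q0. Q0=[P2,P5] Q1=[P1,P3] Q2=[]
t=22-23: P2@Q0 runs 1, rem=4, I/O yield, promote→Q0. Q0=[P5,P2] Q1=[P1,P3] Q2=[]
t=23-24: P5@Q0 runs 1, rem=7, I/O yield, promote→Q0. Q0=[P2,P5] Q1=[P1,P3] Q2=[]
t=24-25: P2@Q0 runs 1, rem=3, I/O yield, promote→Q0. Q0=[P5,P2] Q1=[P1,P3] Q2=[]
t=25-26: P5@Q0 runs 1, rem=6, I/O yield, promote→Q0. Q0=[P2,P5] Q1=[P1,P3] Q2=[]
t=26-27: P2@Q0 runs 1, rem=2, I/O yield, promote→Q0. Q0=[P5,P2] Q1=[P1,P3] Q2=[]
t=27-28: P5@Q0 runs 1, rem=5, I/O yield, promote→Q0. Q0=[P2,P5] Q1=[P1,P3] Q2=[]
t=28-29: P2@Q0 runs 1, rem=1, I/O yield, promote→Q0. Q0=[P5,P2] Q1=[P1,P3] Q2=[]
t=29-30: P5@Q0 runs 1, rem=4, I/O yield, promote→Q0. Q0=[P2,P5] Q1=[P1,P3] Q2=[]
t=30-31: P2@Q0 runs 1, rem=0, completes. Q0=[P5] Q1=[P1,P3] Q2=[]
t=31-32: P5@Q0 runs 1, rem=3, I/O yield, promote→Q0. Q0=[P5] Q1=[P1,P3] Q2=[]
t=32-33: P5@Q0 runs 1, rem=2, I/O yield, promote→Q0. Q0=[P5] Q1=[P1,P3] Q2=[]
t=33-34: P5@Q0 runs 1, rem=1, I/O yield, promote→Q0. Q0=[P5] Q1=[P1,P3] Q2=[]
t=34-35: P5@Q0 runs 1, rem=0, completes. Q0=[] Q1=[P1,P3] Q2=[]
t=35-39: P1@Q1 runs 4, rem=3, quantum used, demote→Q2. Q0=[] Q1=[P3] Q2=[P1]
t=39-43: P3@Q1 runs 4, rem=5, quantum used, demote→Q2. Q0=[] Q1=[] Q2=[P1,P3]
t=43-46: P1@Q2 runs 3, rem=0, completes. Q0=[] Q1=[] Q2=[P3]
t=46-51: P3@Q2 runs 5, rem=0, completes. Q0=[] Q1=[] Q2=[]

Answer: 1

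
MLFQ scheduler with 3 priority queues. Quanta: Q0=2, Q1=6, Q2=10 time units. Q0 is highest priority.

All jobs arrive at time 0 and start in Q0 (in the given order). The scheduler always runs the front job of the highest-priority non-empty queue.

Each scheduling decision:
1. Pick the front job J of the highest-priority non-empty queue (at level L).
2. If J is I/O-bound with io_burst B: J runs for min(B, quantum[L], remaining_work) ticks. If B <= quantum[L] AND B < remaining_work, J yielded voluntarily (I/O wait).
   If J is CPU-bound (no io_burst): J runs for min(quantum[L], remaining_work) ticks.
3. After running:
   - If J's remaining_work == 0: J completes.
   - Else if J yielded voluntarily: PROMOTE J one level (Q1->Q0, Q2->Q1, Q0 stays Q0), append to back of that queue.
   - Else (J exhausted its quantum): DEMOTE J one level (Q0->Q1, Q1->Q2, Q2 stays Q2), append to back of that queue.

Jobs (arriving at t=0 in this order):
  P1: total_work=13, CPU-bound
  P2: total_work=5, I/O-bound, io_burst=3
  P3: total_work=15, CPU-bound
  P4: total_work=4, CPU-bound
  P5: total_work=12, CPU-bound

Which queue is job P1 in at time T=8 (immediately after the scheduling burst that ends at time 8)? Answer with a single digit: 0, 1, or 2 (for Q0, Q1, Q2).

t=0-2: P1@Q0 runs 2, rem=11, quantum used, demote→Q1. Q0=[P2,P3,P4,P5] Q1=[P1] Q2=[]
t=2-4: P2@Q0 runs 2, rem=3, quantum used, demote→Q1. Q0=[P3,P4,P5] Q1=[P1,P2] Q2=[]
t=4-6: P3@Q0 runs 2, rem=13, quantum used, demote→Q1. Q0=[P4,P5] Q1=[P1,P2,P3] Q2=[]
t=6-8: P4@Q0 runs 2, rem=2, quantum used, demote→Q1. Q0=[P5] Q1=[P1,P2,P3,P4] Q2=[]
t=8-10: P5@Q0 runs 2, rem=10, quantum used, demote→Q1. Q0=[] Q1=[P1,P2,P3,P4,P5] Q2=[]
t=10-16: P1@Q1 runs 6, rem=5, quantum used, demote→Q2. Q0=[] Q1=[P2,P3,P4,P5] Q2=[P1]
t=16-19: P2@Q1 runs 3, rem=0, completes. Q0=[] Q1=[P3,P4,P5] Q2=[P1]
t=19-25: P3@Q1 runs 6, rem=7, quantum used, demote→Q2. Q0=[] Q1=[P4,P5] Q2=[P1,P3]
t=25-27: P4@Q1 runs 2, rem=0, completes. Q0=[] Q1=[P5] Q2=[P1,P3]
t=27-33: P5@Q1 runs 6, rem=4, quantum used, demote→Q2. Q0=[] Q1=[] Q2=[P1,P3,P5]
t=33-38: P1@Q2 runs 5, rem=0, completes. Q0=[] Q1=[] Q2=[P3,P5]
t=38-45: P3@Q2 runs 7, rem=0, completes. Q0=[] Q1=[] Q2=[P5]
t=45-49: P5@Q2 runs 4, rem=0, completes. Q0=[] Q1=[] Q2=[]

Answer: 1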